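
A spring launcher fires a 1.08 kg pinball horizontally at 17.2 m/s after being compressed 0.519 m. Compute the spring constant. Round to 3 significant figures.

k = 1190 N/m

Energy stored in the spring equals the launch KE: ½kx² = ½mv²
k = mv²/x² = (1.08)(17.2)²/(0.519)² = 1186 N/m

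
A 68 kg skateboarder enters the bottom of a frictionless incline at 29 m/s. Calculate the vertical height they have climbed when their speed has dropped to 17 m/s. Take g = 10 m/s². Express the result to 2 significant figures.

Conservation of energy: ½mv₁² = ½mv₂² + mgh
h = (v₁² − v₂²)/(2g) = (29² − 17²)/(2 × 10) = 27.60 m

h = 28 m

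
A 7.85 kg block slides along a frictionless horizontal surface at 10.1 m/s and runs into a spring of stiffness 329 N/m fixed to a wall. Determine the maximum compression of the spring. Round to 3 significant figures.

x = 1.56 m

All KE is stored as spring PE at maximum compression: ½mv² = ½kx²
x = v√(m/k) = 10.1 × √(7.85/329) = 1.560 m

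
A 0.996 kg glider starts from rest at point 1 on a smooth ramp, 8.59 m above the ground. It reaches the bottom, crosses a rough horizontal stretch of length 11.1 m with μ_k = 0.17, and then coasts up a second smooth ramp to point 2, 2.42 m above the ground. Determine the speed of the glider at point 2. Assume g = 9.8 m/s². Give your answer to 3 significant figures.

Energy at 1: mgh₁ = (0.996)(9.8)(8.59) = 83.845 J
Friction loss: W_f = μ_k mg d = 18.42 J
At 2: ½mv² + mgh₂ = mgh₁ − W_f
½mv² = 83.845 − 18.42 − 23.621 = 41.806 J
v = √(2 × 41.806/0.996) = 9.162 m/s

v = 9.16 m/s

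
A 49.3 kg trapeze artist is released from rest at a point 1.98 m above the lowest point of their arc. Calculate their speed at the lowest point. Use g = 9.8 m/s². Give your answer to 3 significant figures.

v = 6.23 m/s

Energy conservation between the two points: mgh = ½mv²
The mass cancels from both sides.
v = √(2gh) = √(2 × 9.8 × 1.98) = √38.808 = 6.230 m/s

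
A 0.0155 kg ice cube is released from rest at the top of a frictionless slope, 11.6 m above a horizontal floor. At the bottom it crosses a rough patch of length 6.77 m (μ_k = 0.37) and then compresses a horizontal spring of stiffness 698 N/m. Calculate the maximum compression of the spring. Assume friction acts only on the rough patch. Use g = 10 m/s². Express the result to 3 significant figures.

Initial energy: E₁ = mgh = (0.0155)(10)(11.6) = 1.7980 J
Friction removes W_f = μ_k mg d = (0.37)(0.0155)(10)(6.77) = 0.3883 J
Energy reaching the spring: E = 1.7980 − 0.3883 = 1.4097 J
At max compression ½kx² = E ⇒ x = √(2E/k) = √(2 × 1.4097/698) = 0.06356 m

x = 0.0636 m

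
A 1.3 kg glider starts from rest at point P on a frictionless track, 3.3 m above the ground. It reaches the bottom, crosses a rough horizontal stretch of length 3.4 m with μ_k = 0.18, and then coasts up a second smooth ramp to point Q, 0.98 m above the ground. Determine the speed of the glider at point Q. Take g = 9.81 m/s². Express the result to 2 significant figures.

v = 5.8 m/s

Energy at P: mgh₁ = (1.3)(9.81)(3.3) = 42.085 J
Friction loss: W_f = μ_k mg d = 7.805 J
At Q: ½mv² + mgh₂ = mgh₁ − W_f
½mv² = 42.085 − 7.805 − 12.498 = 21.782 J
v = √(2 × 21.782/1.3) = 5.789 m/s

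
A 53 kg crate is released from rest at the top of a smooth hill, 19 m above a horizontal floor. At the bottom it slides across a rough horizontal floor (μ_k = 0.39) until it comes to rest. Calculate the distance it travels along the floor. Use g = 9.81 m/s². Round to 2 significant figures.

Applying the work–energy principle:
At rest all PE has been dissipated by friction: mgh = μ_k m g d
d = h/μ_k = 19/0.39 = 48.72 m

d = 49 m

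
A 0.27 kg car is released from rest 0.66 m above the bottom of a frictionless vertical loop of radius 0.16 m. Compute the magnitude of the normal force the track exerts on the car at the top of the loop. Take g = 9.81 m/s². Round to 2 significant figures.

N = 8.6 N

Energy from release to top (height 2r): mgh = ½mv_top² + mg(2r)
v_top² = 2g(h − 2r) = 2(9.81)(0.66 − 0.3200) = 6.6708 m²/s²
At the top, both N and weight point toward the centre: N + mg = mv_top²/r
N = m(v_top²/r − g) = 0.27(6.6708/0.16 − 9.81) = 8.608 N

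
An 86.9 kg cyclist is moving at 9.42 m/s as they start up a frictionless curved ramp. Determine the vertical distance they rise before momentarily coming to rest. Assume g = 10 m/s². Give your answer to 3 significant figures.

h = 4.44 m

By energy conservation, ½mv² = mgh
h = v²/(2g) = 9.42²/(2 × 10) = 4.437 m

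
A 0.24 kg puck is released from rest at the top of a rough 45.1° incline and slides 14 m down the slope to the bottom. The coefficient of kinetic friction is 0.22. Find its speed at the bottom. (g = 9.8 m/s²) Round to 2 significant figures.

v = 12 m/s

Work–energy: mg(L sinθ) − μ_k(mg cosθ)L = ½mv²
mgh = mgL sinθ = (0.24)(9.8)(14)sin45.1° = 23.324 J
W_f = μ_k mg cosθ · L = (0.22)(0.24)(9.8)cos45.1°·14 = 5.113 J
½mv² = 23.324 − 5.113 = 18.211 J
v = √(2 × 18.211/0.24) = 12.32 m/s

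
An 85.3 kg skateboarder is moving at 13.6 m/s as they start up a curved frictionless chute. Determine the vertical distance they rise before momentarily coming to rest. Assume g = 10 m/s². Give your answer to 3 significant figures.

h = 9.25 m

By energy conservation, ½mv² = mgh
h = v²/(2g) = 13.6²/(2 × 10) = 9.248 m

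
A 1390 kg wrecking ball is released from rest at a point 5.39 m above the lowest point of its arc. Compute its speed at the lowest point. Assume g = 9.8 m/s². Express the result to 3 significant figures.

v = 10.3 m/s

Energy conservation between the two points: mgh = ½mv²
v = √(2gh) = √(2 × 9.8 × 5.39) = √105.64 = 10.28 m/s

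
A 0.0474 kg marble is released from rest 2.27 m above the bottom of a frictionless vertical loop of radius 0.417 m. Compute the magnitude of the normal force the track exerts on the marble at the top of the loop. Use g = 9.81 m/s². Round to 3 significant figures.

N = 2.74 N

Energy from release to top (height 2r): mgh = ½mv_top² + mg(2r)
v_top² = 2g(h − 2r) = 2(9.81)(2.27 − 0.8340) = 28.174 m²/s²
At the top, both N and weight point toward the centre: N + mg = mv_top²/r
N = m(v_top²/r − g) = 0.0474(28.174/0.417 − 9.81) = 2.738 N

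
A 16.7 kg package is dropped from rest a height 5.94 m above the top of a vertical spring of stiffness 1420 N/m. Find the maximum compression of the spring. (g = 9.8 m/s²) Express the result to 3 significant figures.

Measuring PE from the top of the relaxed spring, at max compression the package has dropped H + x with zero KE, so:
mg(H + x) = ½kx²
½(1420)x² − (16.7)(9.8)x − (16.7)(9.8)(5.94) = 0
710.0x² − 163.7x − 972.1 = 0
x = [163.7 + √(26785 + 2.7609e+06)]/(2 × 710.0) = 1.291 m

x = 1.29 m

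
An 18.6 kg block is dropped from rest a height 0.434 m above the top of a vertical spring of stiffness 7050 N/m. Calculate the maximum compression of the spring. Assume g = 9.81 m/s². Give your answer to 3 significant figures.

Let x be the compression. The total drop is H + x, and the block is instantaneously at rest at max compression, so energy conservation gives:
mg(H + x) = ½kx²
½(7050)x² − (18.6)(9.81)x − (18.6)(9.81)(0.434) = 0
3525x² − 182.5x − 79.19 = 0
x = [182.5 + √(33294 + 1.1166e+06)]/(2 × 3525) = 0.1780 m

x = 0.178 m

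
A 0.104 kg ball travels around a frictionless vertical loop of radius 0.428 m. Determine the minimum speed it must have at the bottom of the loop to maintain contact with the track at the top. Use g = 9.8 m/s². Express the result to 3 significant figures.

At the top: mg = mv_top²/r ⇒ v_top² = gr = 4.194 m²/s²
Energy from bottom to top (height 2r): ½mv_bot² = ½mv_top² + mg(2r)
v_bot² = gr + 4gr = 5gr = 20.97
v_bot = √(5gr) = 4.580 m/s

v = 4.58 m/s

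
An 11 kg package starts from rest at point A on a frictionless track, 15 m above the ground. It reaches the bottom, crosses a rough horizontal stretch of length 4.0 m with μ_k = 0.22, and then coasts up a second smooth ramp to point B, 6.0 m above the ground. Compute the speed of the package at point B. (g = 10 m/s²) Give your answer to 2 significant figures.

v = 13 m/s

Energy at A: mgh₁ = (11)(10)(15) = 1650.0 J
Friction loss: W_f = μ_k mg d = 96.80 J
At B: ½mv² + mgh₂ = mgh₁ − W_f
½mv² = 1650.0 − 96.80 − 660.00 = 893.20 J
v = √(2 × 893.20/11) = 12.74 m/s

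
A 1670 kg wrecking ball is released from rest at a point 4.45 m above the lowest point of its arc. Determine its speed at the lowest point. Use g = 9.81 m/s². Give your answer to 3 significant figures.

v = 9.34 m/s

Energy conservation between the two points: mgh = ½mv²
v = √(2gh) = √(2 × 9.81 × 4.45) = √87.309 = 9.344 m/s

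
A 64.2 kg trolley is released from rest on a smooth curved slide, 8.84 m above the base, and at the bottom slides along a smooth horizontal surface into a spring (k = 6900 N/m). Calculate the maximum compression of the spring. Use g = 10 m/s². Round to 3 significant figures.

Energy conservation (no friction) from release to max compression: mgh = ½kx²
x = √(2mgh/k) = √(2 × 64.2 × 10 × 8.84 / 6900) = 1.283 m

x = 1.28 m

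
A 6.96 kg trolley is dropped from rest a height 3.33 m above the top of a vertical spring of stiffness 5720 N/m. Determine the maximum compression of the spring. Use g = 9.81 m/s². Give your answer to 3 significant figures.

x = 0.294 m

Take the reference level at the top of the uncompressed spring. At max compression the trolley has fallen H + x and is momentarily at rest:
mg(H + x) = ½kx²
½(5720)x² − (6.96)(9.81)x − (6.96)(9.81)(3.33) = 0
2860x² − 68.28x − 227.4 = 0
x = [68.28 + √(4662 + 2.6010e+06)]/(2 × 2860) = 0.2941 m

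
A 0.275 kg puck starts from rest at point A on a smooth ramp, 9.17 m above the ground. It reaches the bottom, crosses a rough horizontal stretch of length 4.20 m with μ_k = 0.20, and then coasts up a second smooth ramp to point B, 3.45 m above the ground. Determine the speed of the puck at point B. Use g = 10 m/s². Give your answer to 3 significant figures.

Energy at A: mgh₁ = (0.275)(10)(9.17) = 25.218 J
Friction loss: W_f = μ_k mg d = 2.310 J
At B: ½mv² + mgh₂ = mgh₁ − W_f
½mv² = 25.218 − 2.310 − 9.4875 = 13.420 J
v = √(2 × 13.420/0.275) = 9.879 m/s

v = 9.88 m/s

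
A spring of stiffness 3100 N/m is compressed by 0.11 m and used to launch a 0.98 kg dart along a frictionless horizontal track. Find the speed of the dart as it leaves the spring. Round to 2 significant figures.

Conservation of energy: ½kx² = ½mv²
v = x√(k/m) = 0.11 × √(3100/0.98) = 6.187 m/s

v = 6.2 m/s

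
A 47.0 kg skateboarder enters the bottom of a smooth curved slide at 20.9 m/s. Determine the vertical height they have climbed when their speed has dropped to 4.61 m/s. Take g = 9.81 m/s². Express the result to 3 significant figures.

h = 21.2 m

Energy balance between the two points: ½mv₁² = ½mv₂² + mgh
h = (v₁² − v₂²)/(2g) = (20.9² − 4.61²)/(2 × 9.81) = 21.18 m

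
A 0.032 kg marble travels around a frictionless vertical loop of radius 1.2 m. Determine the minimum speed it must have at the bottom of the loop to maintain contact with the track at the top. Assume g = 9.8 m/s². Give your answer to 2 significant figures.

At the top: mg = mv_top²/r ⇒ v_top² = gr = 11.76 m²/s²
Energy from bottom to top (height 2r): ½mv_bot² = ½mv_top² + mg(2r)
v_bot² = gr + 4gr = 5gr = 58.80
v_bot = √(5gr) = 7.668 m/s

v = 7.7 m/s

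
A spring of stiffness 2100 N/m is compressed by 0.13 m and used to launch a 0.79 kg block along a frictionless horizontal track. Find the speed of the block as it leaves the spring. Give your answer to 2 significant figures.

Spring PE converts entirely to kinetic energy: ½kx² = ½mv²
v = x√(k/m) = 0.13 × √(2100/0.79) = 6.703 m/s

v = 6.7 m/s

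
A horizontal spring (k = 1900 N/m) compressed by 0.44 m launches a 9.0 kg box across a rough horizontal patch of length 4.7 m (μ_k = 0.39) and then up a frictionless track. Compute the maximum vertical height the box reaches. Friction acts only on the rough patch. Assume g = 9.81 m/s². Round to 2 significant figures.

Spring energy: E₀ = ½kx² = ½(1900)(0.44)² = 183.92 J
Friction: W_f = μ_k mg d = (0.39)(9.0)(9.81)(4.7) = 161.8 J
Energy at base of ramp: E = 183.92 − 161.8 = 22.084 J
At max height all remaining energy is PE: mgh = E ⇒ h = E/(mg) = 22.084/(9.0 × 9.81) = 0.2501 m

h = 0.25 m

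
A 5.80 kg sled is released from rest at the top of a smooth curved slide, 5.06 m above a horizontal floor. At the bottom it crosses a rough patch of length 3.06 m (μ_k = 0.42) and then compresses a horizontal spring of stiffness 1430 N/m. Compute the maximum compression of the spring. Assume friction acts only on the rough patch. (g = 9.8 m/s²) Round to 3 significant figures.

Initial energy: E₁ = mgh = (5.80)(9.8)(5.06) = 287.61 J
Friction removes W_f = μ_k mg d = (0.42)(5.80)(9.8)(3.06) = 73.05 J
Energy reaching the spring: E = 287.61 − 73.05 = 214.56 J
At max compression ½kx² = E ⇒ x = √(2E/k) = √(2 × 214.56/1430) = 0.5478 m

x = 0.548 m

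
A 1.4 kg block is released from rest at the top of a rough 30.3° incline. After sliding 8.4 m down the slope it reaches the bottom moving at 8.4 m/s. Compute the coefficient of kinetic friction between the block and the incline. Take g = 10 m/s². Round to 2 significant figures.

The energy dissipated by friction is the PE lost minus the KE gained:
mgL sinθ = 59.332 J; ½mv² = 49.392 J
W_f = 59.332 − 49.392 = 9.940 J
μ_k = W_f/(mg cosθ · L) = 9.940/(12.09 × 8.4) = 0.09790

μ_k = 0.098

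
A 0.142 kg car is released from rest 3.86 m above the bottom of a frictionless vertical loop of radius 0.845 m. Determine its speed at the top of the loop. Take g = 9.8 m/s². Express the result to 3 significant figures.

v = 6.52 m/s

Energy conservation: mgh = ½mv_top² + mg(2r)
v_top² = 2g(h − 2r) = 2(9.8)(3.86 − 1.690) = 42.53
v_top = 6.522 m/s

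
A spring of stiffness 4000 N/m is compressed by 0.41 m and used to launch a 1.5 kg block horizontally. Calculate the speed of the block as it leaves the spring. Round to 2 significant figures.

v = 21 m/s

The block leaves the spring when the spring is at natural length, so ½kx² = ½mv²
v = x√(k/m) = 0.41 × √(4000/1.5) = 21.17 m/s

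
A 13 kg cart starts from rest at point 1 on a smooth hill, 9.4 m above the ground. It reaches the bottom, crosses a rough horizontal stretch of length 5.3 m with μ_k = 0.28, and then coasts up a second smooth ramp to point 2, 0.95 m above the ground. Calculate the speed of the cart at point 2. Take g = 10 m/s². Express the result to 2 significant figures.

v = 12 m/s

Energy at 1: mgh₁ = (13)(10)(9.4) = 1222.0 J
Friction loss: W_f = μ_k mg d = 192.9 J
At 2: ½mv² + mgh₂ = mgh₁ − W_f
½mv² = 1222.0 − 192.9 − 123.50 = 905.58 J
v = √(2 × 905.58/13) = 11.80 m/s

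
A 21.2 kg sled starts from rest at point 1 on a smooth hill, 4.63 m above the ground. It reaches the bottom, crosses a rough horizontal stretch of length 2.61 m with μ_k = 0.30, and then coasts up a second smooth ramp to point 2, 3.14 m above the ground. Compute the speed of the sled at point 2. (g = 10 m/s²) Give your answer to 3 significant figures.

Energy at 1: mgh₁ = (21.2)(10)(4.63) = 981.56 J
Friction loss: W_f = μ_k mg d = 166.0 J
At 2: ½mv² + mgh₂ = mgh₁ − W_f
½mv² = 981.56 − 166.0 − 665.68 = 149.88 J
v = √(2 × 149.88/21.2) = 3.760 m/s

v = 3.76 m/s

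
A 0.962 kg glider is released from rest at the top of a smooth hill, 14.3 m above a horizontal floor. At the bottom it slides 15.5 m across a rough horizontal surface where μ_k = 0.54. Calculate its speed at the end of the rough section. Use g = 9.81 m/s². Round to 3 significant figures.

Applying the work–energy principle:
mgh = ½mv² + μ_k m g d
W_f = μ_k mg d = (0.54)(0.962)(9.81)(15.5) = 78.99 J
½mv² = mgh − W_f = 134.95 − 78.99 = 55.963 J
v = √(2 × 55.963/0.962) = 10.79 m/s

v = 10.8 m/s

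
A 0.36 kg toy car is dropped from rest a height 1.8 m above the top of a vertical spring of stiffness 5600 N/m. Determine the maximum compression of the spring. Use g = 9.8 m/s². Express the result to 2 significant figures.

x = 0.048 m

Take the reference level at the top of the uncompressed spring. At max compression the car has fallen H + x and is momentarily at rest:
mg(H + x) = ½kx²
½(5600)x² − (0.36)(9.8)x − (0.36)(9.8)(1.8) = 0
2800x² − 3.528x − 6.350 = 0
x = [3.528 + √(12.45 + 71124)]/(2 × 2800) = 0.04826 m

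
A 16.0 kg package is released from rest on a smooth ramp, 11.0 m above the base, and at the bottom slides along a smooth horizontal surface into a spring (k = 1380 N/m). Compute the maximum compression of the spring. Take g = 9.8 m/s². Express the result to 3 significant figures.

Gravitational PE at the top equals spring PE at max compression: mgh = ½kx²
x = √(2mgh/k) = √(2 × 16.0 × 9.8 × 11.0 / 1380) = 1.581 m

x = 1.58 m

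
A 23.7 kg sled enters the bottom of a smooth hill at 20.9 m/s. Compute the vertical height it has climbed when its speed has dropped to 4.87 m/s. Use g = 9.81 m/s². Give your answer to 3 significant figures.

h = 21.1 m

Energy balance between the two points: ½mv₁² = ½mv₂² + mgh
h = (v₁² − v₂²)/(2g) = (20.9² − 4.87²)/(2 × 9.81) = 21.05 m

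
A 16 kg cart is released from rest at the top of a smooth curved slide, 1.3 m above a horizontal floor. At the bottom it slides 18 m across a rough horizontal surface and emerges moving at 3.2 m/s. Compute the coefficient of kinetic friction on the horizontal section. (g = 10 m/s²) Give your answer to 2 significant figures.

Energy at the top = energy at the end + work done against friction:
mgh = ½mv² + μ_k m g d
mgh = 208.00 J; ½mv² = 81.920 J
W_f = 208.00 − 81.920 = 126.1 J
μ_k = W_f/(mg·d) = 126.1/(160.0 × 18) = 0.04378

μ_k = 0.044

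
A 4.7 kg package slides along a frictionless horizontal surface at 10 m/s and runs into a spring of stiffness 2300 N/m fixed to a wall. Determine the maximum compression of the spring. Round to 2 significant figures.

Conservation of energy between contact and max compression: ½mv² = ½kx²
x = v√(m/k) = 10 × √(4.7/2300) = 0.4520 m

x = 0.45 m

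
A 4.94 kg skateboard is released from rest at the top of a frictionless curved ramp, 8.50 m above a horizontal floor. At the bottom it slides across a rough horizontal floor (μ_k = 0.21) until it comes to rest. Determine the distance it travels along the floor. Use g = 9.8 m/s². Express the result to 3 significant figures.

d = 40.5 m

Applying the work–energy principle:
At rest all PE has been dissipated by friction: mgh = μ_k m g d
d = h/μ_k = 8.50/0.21 = 40.48 m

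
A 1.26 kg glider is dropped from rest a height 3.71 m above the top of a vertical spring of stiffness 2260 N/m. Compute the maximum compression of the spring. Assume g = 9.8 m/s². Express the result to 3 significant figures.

Take the reference level at the top of the uncompressed spring. At max compression the glider has fallen H + x and is momentarily at rest:
mg(H + x) = ½kx²
½(2260)x² − (1.26)(9.8)x − (1.26)(9.8)(3.71) = 0
1130x² − 12.35x − 45.81 = 0
x = [12.35 + √(152.5 + 207066)]/(2 × 1130) = 0.2069 m

x = 0.207 m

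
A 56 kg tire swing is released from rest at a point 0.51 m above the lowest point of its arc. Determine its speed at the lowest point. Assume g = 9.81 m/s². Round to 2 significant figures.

v = 3.2 m/s

Mechanical energy is conserved (no friction): mgh = ½mv²
v = √(2gh) = √(2 × 9.81 × 0.51) = √10.006 = 3.163 m/s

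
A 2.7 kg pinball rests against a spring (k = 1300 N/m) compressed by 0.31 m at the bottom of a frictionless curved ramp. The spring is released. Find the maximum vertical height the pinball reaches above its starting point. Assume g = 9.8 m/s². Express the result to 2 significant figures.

h = 2.4 m

At maximum height the pinball is at rest, so ½kx² = mgh
h = kx²/(2mg) = (1300)(0.31)²/(2 × 2.7 × 9.8) = 2.361 m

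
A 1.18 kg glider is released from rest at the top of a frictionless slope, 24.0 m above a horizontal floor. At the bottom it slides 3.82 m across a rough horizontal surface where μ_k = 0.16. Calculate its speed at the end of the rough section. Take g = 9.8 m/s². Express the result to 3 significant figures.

Energy bookkeeping (friction removes W_f = μ_k N d):
mgh = ½mv² + μ_k m g d
W_f = μ_k mg d = (0.16)(1.18)(9.8)(3.82) = 7.068 J
½mv² = mgh − W_f = 277.54 − 7.068 = 270.47 J
v = √(2 × 270.47/1.18) = 21.41 m/s

v = 21.4 m/s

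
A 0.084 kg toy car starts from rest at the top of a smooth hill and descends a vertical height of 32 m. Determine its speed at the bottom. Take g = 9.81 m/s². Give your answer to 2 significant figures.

v = 25 m/s

By conservation of mechanical energy, mgh = ½mv²
v = √(2gh) = √(2 × 9.81 × 32) = √627.84 = 25.06 m/s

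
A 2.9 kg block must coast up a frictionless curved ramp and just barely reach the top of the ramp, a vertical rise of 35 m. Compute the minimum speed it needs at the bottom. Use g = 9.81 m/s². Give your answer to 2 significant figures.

v = 26 m/s

At the top it is momentarily at rest, so all KE converts to PE: ½mv² = mgh
v = √(2gh) = √(2 × 9.81 × 35) = 26.20 m/s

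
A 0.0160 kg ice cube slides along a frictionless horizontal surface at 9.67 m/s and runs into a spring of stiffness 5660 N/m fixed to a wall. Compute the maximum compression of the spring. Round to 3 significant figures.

x = 0.0163 m

At max compression the cube is momentarily at rest: ½mv² = ½kx²
x = v√(m/k) = 9.67 × √(0.0160/5660) = 0.01626 m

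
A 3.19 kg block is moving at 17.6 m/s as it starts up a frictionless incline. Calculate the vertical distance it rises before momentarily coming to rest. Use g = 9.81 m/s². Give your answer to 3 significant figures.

h = 15.8 m

By energy conservation, ½mv² = mgh
h = v²/(2g) = 17.6²/(2 × 9.81) = 15.79 m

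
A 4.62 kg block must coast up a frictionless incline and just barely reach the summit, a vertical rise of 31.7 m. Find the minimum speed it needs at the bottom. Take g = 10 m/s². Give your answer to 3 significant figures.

v = 25.2 m/s

At the top it is momentarily at rest, so all KE converts to PE: ½mv² = mgh
v = √(2gh) = √(2 × 10 × 31.7) = 25.18 m/s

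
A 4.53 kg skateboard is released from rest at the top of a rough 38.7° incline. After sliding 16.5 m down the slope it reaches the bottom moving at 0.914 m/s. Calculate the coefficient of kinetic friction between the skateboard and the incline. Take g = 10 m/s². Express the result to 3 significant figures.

The energy dissipated by friction is the PE lost minus the KE gained:
mgL sinθ = 467.34 J; ½mv² = 1.8922 J
W_f = 467.34 − 1.8922 = 465.4 J
μ_k = W_f/(mg cosθ · L) = 465.4/(35.35 × 16.5) = 0.7979

μ_k = 0.798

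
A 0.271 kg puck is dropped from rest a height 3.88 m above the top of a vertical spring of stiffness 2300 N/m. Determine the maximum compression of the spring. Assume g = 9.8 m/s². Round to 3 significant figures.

x = 0.0958 m

Measuring PE from the top of the relaxed spring, at max compression the puck has dropped H + x with zero KE, so:
mg(H + x) = ½kx²
½(2300)x² − (0.271)(9.8)x − (0.271)(9.8)(3.88) = 0
1150x² − 2.656x − 10.30 = 0
x = [2.656 + √(7.053 + 47401)]/(2 × 1150) = 0.09582 m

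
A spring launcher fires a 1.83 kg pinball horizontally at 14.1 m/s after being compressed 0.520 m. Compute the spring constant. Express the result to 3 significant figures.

k = 1350 N/m

½kx² = ½mv²
k = mv²/x² = (1.83)(14.1)²/(0.520)² = 1345 N/m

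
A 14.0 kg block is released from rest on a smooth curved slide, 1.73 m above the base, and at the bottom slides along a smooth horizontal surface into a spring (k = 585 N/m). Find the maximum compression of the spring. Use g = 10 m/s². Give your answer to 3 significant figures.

x = 0.910 m

Energy conservation (no friction) from release to max compression: mgh = ½kx²
x = √(2mgh/k) = √(2 × 14.0 × 10 × 1.73 / 585) = 0.9100 m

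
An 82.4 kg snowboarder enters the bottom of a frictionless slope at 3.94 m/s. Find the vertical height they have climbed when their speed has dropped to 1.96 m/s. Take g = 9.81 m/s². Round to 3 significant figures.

Energy balance between the two points: ½mv₁² = ½mv₂² + mgh
h = (v₁² − v₂²)/(2g) = (3.94² − 1.96²)/(2 × 9.81) = 0.5954 m

h = 0.595 m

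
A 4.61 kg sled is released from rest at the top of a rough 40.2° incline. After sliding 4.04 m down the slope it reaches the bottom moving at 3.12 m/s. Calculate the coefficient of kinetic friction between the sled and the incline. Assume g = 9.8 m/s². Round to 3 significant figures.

The energy dissipated by friction is the PE lost minus the KE gained:
mgL sinθ = 117.81 J; ½mv² = 22.438 J
W_f = 117.81 − 22.438 = 95.37 J
μ_k = W_f/(mg cosθ · L) = 95.37/(34.51 × 4.04) = 0.6841

μ_k = 0.684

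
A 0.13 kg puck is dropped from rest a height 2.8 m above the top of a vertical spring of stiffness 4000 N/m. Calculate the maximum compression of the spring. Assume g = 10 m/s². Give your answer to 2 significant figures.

x = 0.043 m

Measuring PE from the top of the relaxed spring, at max compression the puck has dropped H + x with zero KE, so:
mg(H + x) = ½kx²
½(4000)x² − (0.13)(10)x − (0.13)(10)(2.8) = 0
2000x² − 1.300x − 3.640 = 0
x = [1.300 + √(1.690 + 29120)]/(2 × 2000) = 0.04299 m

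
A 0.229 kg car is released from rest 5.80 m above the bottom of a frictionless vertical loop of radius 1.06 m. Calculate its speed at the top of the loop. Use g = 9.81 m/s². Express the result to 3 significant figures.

v = 8.50 m/s

Energy conservation: mgh = ½mv_top² + mg(2r)
v_top² = 2g(h − 2r) = 2(9.81)(5.80 − 2.120) = 72.20
v_top = 8.497 m/s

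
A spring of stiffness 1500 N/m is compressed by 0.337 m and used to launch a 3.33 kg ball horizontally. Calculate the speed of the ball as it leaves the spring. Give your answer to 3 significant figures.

The ball leaves the spring when the spring is at natural length, so ½kx² = ½mv²
v = x√(k/m) = 0.337 × √(1500/3.33) = 7.152 m/s

v = 7.15 m/s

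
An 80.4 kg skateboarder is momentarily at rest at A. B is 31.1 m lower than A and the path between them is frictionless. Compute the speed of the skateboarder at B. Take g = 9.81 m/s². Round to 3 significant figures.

v = 24.7 m/s

Energy conservation between the two points: mgh = ½mv²
The mass cancels from both sides.
v = √(2gh) = √(2 × 9.81 × 31.1) = √610.18 = 24.70 m/s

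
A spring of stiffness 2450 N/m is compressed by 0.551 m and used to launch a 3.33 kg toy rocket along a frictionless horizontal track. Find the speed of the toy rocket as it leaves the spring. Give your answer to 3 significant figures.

v = 14.9 m/s

The toy rocket leaves the spring when the spring is at natural length, so ½kx² = ½mv²
v = x√(k/m) = 0.551 × √(2450/3.33) = 14.95 m/s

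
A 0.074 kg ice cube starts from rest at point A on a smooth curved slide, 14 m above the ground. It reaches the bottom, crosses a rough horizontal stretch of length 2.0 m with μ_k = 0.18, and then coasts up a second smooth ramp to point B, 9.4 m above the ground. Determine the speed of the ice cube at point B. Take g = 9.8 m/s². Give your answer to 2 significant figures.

Energy at A: mgh₁ = (0.074)(9.8)(14) = 10.153 J
Friction loss: W_f = μ_k mg d = 0.2611 J
At B: ½mv² + mgh₂ = mgh₁ − W_f
½mv² = 10.153 − 0.2611 − 6.8169 = 3.0748 J
v = √(2 × 3.0748/0.074) = 9.116 m/s

v = 9.1 m/s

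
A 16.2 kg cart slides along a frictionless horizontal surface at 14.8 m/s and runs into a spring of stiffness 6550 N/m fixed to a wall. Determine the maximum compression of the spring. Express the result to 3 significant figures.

All KE is stored as spring PE at maximum compression: ½mv² = ½kx²
x = v√(m/k) = 14.8 × √(16.2/6550) = 0.7360 m

x = 0.736 m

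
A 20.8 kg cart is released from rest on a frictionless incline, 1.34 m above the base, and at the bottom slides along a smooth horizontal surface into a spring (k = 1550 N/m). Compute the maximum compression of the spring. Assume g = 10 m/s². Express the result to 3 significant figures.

x = 0.600 m

At max compression the cart is momentarily at rest: mgh = ½kx²
x = √(2mgh/k) = √(2 × 20.8 × 10 × 1.34 / 1550) = 0.5997 m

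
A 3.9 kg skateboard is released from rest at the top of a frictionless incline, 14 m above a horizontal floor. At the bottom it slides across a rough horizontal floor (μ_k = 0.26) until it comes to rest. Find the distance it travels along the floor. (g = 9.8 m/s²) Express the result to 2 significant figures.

d = 54 m

Applying the work–energy principle:
At rest all PE has been dissipated by friction: mgh = μ_k m g d
d = h/μ_k = 14/0.26 = 53.85 m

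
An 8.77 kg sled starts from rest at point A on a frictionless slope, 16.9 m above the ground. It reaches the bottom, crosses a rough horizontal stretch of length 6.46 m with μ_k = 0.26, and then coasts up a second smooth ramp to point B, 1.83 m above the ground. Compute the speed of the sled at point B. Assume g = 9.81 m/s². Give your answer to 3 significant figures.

Energy at A: mgh₁ = (8.77)(9.81)(16.9) = 1454.0 J
Friction loss: W_f = μ_k mg d = 144.5 J
At B: ½mv² + mgh₂ = mgh₁ − W_f
½mv² = 1454.0 − 144.5 − 157.44 = 1152.0 J
v = √(2 × 1152.0/8.77) = 16.21 m/s

v = 16.2 m/s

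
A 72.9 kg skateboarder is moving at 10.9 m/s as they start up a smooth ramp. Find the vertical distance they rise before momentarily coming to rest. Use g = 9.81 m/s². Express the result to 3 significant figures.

Setting KE at the bottom equal to PE gained: ½mv² = mgh
h = v²/(2g) = 10.9²/(2 × 9.81) = 6.056 m

h = 6.06 m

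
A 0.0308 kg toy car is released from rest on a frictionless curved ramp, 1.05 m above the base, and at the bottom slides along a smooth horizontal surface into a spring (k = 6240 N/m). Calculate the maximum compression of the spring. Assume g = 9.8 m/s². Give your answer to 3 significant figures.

Gravitational PE at the top equals spring PE at max compression: mgh = ½kx²
x = √(2mgh/k) = √(2 × 0.0308 × 9.8 × 1.05 / 6240) = 0.01008 m

x = 0.0101 m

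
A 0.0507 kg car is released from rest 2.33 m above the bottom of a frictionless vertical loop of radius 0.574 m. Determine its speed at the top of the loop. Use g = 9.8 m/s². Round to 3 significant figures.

v = 4.81 m/s

Energy conservation: mgh = ½mv_top² + mg(2r)
v_top² = 2g(h − 2r) = 2(9.8)(2.33 − 1.148) = 23.17
v_top = 4.813 m/s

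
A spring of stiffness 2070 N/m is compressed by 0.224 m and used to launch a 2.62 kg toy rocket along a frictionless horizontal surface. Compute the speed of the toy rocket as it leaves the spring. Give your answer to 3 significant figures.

Conservation of energy: ½kx² = ½mv²
v = x√(k/m) = 0.224 × √(2070/2.62) = 6.296 m/s

v = 6.30 m/s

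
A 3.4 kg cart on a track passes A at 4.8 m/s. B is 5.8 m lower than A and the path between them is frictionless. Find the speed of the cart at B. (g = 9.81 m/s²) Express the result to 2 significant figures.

v = 12 m/s

Energy conservation between the two points: ½mv₀² + mgh = ½mv²
v² = v₀² + 2gh = (4.8)² + 2(9.81)(5.8) = 136.84
v = √136.84 = 11.70 m/s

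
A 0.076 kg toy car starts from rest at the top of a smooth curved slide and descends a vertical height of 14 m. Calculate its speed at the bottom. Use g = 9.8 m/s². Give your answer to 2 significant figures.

Mechanical energy is conserved (no friction): mgh = ½mv²
The mass cancels from both sides.
v = √(2gh) = √(2 × 9.8 × 14) = √274.40 = 16.57 m/s

v = 17 m/s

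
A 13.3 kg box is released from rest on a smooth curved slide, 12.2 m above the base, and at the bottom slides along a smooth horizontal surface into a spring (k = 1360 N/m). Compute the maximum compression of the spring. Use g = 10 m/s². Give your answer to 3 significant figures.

At max compression the box is momentarily at rest: mgh = ½kx²
x = √(2mgh/k) = √(2 × 13.3 × 10 × 12.2 / 1360) = 1.545 m

x = 1.54 m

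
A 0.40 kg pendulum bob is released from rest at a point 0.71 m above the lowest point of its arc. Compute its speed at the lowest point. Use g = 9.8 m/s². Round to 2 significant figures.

v = 3.7 m/s

Energy conservation between the two points: mgh = ½mv²
v = √(2gh) = √(2 × 9.8 × 0.71) = √13.916 = 3.730 m/s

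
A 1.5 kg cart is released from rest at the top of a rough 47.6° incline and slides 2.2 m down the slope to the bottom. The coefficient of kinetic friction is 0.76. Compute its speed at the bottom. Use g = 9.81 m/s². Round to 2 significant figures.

Energy: mgh = ½mv² + W_f, with h = L sinθ and W_f = μ_k (mg cosθ) L
mgh = mgL sinθ = (1.5)(9.81)(2.2)sin47.6° = 23.906 J
W_f = μ_k mg cosθ · L = (0.76)(1.5)(9.81)cos47.6°·2.2 = 16.59 J
½mv² = 23.906 − 16.59 = 7.3158 J
v = √(2 × 7.3158/1.5) = 3.123 m/s

v = 3.1 m/s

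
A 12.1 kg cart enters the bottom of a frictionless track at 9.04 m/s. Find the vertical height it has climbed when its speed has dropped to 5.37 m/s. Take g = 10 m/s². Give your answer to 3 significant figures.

Conservation of energy: ½mv₁² = ½mv₂² + mgh
h = (v₁² − v₂²)/(2g) = (9.04² − 5.37²)/(2 × 10) = 2.644 m

h = 2.64 m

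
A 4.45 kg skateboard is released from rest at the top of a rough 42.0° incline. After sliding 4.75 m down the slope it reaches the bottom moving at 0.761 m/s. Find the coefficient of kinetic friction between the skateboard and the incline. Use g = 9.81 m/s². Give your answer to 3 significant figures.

μ_k = 0.892

mgh = ½mv² + μ_k (mg cosθ) L, with h = L sinθ
mgL sinθ = 138.75 J; ½mv² = 1.2885 J
W_f = 138.75 − 1.2885 = 137.5 J
μ_k = W_f/(mg cosθ · L) = 137.5/(32.44 × 4.75) = 0.8920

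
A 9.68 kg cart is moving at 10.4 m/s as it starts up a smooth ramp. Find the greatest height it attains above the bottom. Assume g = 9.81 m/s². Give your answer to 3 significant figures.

h = 5.51 m

Setting KE at the bottom equal to PE gained: ½mv² = mgh
h = v²/(2g) = 10.4²/(2 × 9.81) = 5.513 m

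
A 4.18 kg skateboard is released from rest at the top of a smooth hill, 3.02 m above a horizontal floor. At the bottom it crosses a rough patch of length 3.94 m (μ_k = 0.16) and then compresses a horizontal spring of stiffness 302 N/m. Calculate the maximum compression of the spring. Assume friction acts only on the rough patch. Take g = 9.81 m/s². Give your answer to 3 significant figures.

Initial energy: E₁ = mgh = (4.18)(9.81)(3.02) = 123.84 J
Friction removes W_f = μ_k mg d = (0.16)(4.18)(9.81)(3.94) = 25.85 J
Energy reaching the spring: E = 123.84 − 25.85 = 97.987 J
At max compression ½kx² = E ⇒ x = √(2E/k) = √(2 × 97.987/302) = 0.8056 m

x = 0.806 m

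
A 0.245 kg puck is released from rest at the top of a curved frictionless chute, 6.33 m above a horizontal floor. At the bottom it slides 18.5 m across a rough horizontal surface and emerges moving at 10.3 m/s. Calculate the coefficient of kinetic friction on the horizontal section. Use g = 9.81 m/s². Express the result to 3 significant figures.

μ_k = 0.0499

Applying the work–energy principle:
mgh = ½mv² + μ_k m g d
mgh = 15.214 J; ½mv² = 12.996 J
W_f = 15.214 − 12.996 = 2.218 J
μ_k = W_f/(mg·d) = 2.218/(2.403 × 18.5) = 0.04988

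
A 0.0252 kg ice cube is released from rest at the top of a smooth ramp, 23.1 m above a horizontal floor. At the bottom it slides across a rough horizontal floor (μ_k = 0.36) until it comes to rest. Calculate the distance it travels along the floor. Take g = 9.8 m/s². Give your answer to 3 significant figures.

d = 64.2 m

Energy at the top = energy at the end + work done against friction:
At rest all PE has been dissipated by friction: mgh = μ_k m g d
d = h/μ_k = 23.1/0.36 = 64.17 m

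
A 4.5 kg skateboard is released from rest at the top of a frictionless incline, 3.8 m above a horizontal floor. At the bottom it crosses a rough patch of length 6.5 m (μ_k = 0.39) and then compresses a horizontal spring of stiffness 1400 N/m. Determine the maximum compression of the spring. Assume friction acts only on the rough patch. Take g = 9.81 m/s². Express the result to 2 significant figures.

x = 0.28 m

Initial energy: E₁ = mgh = (4.5)(9.81)(3.8) = 167.75 J
Friction removes W_f = μ_k mg d = (0.39)(4.5)(9.81)(6.5) = 111.9 J
Energy reaching the spring: E = 167.75 − 111.9 = 55.843 J
At max compression ½kx² = E ⇒ x = √(2E/k) = √(2 × 55.843/1400) = 0.2824 m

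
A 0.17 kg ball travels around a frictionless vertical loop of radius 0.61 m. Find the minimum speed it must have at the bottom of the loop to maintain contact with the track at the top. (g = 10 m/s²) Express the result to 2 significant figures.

At the top: mg = mv_top²/r ⇒ v_top² = gr = 6.100 m²/s²
Energy from bottom to top (height 2r): ½mv_bot² = ½mv_top² + mg(2r)
v_bot² = gr + 4gr = 5gr = 30.50
v_bot = √(5gr) = 5.523 m/s

v = 5.5 m/s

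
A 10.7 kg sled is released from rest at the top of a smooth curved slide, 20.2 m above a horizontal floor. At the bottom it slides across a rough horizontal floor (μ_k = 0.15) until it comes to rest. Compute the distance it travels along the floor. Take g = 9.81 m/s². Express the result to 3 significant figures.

Energy at the top = energy at the end + work done against friction:
At rest all PE has been dissipated by friction: mgh = μ_k m g d
d = h/μ_k = 20.2/0.15 = 134.7 m

d = 135 m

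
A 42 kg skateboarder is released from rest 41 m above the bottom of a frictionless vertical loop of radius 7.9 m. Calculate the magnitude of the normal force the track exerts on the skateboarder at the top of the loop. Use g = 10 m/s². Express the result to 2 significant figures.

Energy from release to top (height 2r): mgh = ½mv_top² + mg(2r)
v_top² = 2g(h − 2r) = 2(10)(41 − 15.80) = 504.00 m²/s²
At the top, both N and weight point toward the centre: N + mg = mv_top²/r
N = m(v_top²/r − g) = 42(504.00/7.9 − 10) = 2259 N

N = 2300 N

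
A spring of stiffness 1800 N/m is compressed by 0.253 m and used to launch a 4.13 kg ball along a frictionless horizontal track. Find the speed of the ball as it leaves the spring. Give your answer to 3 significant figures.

Spring PE converts entirely to kinetic energy: ½kx² = ½mv²
v = x√(k/m) = 0.253 × √(1800/4.13) = 5.282 m/s

v = 5.28 m/s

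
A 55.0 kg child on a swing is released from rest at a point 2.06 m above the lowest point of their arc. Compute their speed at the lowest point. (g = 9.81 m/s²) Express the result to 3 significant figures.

v = 6.36 m/s

Energy conservation between the two points: mgh = ½mv²
The mass cancels from both sides.
v = √(2gh) = √(2 × 9.81 × 2.06) = √40.417 = 6.357 m/s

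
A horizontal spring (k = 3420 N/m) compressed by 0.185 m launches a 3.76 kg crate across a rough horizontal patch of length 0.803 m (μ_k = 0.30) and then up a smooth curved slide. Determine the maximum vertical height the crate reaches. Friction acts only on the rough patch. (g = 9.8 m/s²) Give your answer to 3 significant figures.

h = 1.35 m

Spring energy: E₀ = ½kx² = ½(3420)(0.185)² = 58.525 J
Friction: W_f = μ_k mg d = (0.30)(3.76)(9.8)(0.803) = 8.877 J
Energy at base of ramp: E = 58.525 − 8.877 = 49.648 J
At max height all remaining energy is PE: mgh = E ⇒ h = E/(mg) = 49.648/(3.76 × 9.8) = 1.347 m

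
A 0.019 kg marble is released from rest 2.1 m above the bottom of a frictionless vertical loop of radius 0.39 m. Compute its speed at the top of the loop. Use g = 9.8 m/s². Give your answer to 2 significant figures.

Energy conservation: mgh = ½mv_top² + mg(2r)
v_top² = 2g(h − 2r) = 2(9.8)(2.1 − 0.7800) = 25.87
v_top = 5.086 m/s

v = 5.1 m/s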